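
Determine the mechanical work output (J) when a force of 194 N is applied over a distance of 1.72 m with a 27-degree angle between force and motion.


W = F * d * cos(theta)
theta = 27 deg = 0.4712 rad
cos(theta) = 0.8910
W = 194 * 1.72 * 0.8910
W = 297.3111


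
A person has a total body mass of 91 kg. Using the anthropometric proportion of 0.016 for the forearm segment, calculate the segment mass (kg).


m_segment = body_mass * fraction
m_segment = 91 * 0.016
m_segment = 1.4560


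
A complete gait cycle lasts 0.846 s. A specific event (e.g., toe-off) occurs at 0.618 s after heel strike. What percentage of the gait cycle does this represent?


pct = (event_time / cycle_time) * 100
pct = (0.618 / 0.846) * 100
ratio = 0.7305
pct = 73.0496


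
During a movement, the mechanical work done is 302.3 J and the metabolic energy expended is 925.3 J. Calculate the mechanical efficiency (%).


eta = (W_mech / E_meta) * 100
eta = (302.3 / 925.3) * 100
ratio = 0.3267
eta = 32.6705


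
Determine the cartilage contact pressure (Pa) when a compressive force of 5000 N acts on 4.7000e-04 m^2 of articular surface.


P = F / A
P = 5000 / 4.7000e-04
P = 1.0638e+07


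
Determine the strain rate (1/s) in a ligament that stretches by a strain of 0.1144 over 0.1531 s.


strain_rate = delta_strain / delta_t
strain_rate = 0.1144 / 0.1531
strain_rate = 0.7472


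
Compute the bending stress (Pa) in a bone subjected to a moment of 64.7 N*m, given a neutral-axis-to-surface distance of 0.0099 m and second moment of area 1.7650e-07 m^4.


sigma = M * c / I
sigma = 64.7 * 0.0099 / 1.7650e-07
M * c = 0.6405
sigma = 3.6291e+06


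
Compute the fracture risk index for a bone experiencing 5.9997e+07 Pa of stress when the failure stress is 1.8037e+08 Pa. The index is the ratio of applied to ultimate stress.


FRI = applied / ultimate
FRI = 5.9997e+07 / 1.8037e+08
FRI = 0.3326


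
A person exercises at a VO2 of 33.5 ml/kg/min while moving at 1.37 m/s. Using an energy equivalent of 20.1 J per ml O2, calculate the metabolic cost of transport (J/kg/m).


Power per kg = VO2 * 20.1 / 60
Power per kg = 33.5 * 20.1 / 60 = 11.2225 W/kg
Cost = power_per_kg / speed
Cost = 11.2225 / 1.37
Cost = 8.1916


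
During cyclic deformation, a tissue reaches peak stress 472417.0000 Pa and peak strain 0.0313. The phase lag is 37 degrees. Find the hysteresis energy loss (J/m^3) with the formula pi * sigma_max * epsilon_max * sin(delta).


E_loss = pi * sigma_max * epsilon_max * sin(delta)
delta = 37 deg = 0.6458 rad
sin(delta) = 0.6018
E_loss = pi * 472417.0000 * 0.0313 * 0.6018
E_loss = 27956.4970


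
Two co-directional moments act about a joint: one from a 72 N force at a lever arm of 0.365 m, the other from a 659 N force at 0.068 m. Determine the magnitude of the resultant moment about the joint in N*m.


M = F1 * d1 + F2 * d2
M = 72 * 0.365 + 659 * 0.068
M = 26.2800 + 44.8120
M = 71.0920


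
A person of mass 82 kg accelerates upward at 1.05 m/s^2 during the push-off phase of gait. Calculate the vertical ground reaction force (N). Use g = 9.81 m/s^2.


GRF = m * (g + a)
GRF = 82 * (9.81 + 1.05)
GRF = 82 * 10.8600
GRF = 890.5200


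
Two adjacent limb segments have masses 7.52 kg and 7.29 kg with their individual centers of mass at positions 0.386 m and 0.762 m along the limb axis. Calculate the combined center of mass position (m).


COM = (m1*x1 + m2*x2) / (m1 + m2)
COM = (7.52*0.386 + 7.29*0.762) / (7.52 + 7.29)
Numerator = 8.4577
Denominator = 14.8100
COM = 0.5711


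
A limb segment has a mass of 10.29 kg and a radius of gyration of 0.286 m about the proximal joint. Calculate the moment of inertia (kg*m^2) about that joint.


I = m * k^2
I = 10.29 * 0.286^2
k^2 = 0.0818
I = 0.8417


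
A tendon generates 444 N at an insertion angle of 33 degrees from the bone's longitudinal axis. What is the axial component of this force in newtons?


F_eff = F_tendon * cos(theta)
theta = 33 deg = 0.5760 rad
cos(theta) = 0.8387
F_eff = 444 * 0.8387
F_eff = 372.3697


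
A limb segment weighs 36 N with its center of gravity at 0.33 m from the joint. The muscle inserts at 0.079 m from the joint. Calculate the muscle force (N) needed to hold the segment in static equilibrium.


F_muscle = W * d_load / d_muscle
F_muscle = 36 * 0.33 / 0.079
Numerator = 11.8800
F_muscle = 150.3797


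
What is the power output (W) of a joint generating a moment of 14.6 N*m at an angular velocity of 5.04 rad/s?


P = M * omega
P = 14.6 * 5.04
P = 73.5840


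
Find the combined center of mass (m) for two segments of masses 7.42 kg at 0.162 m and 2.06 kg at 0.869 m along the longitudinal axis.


COM = (m1*x1 + m2*x2) / (m1 + m2)
COM = (7.42*0.162 + 2.06*0.869) / (7.42 + 2.06)
Numerator = 2.9922
Denominator = 9.4800
COM = 0.3156


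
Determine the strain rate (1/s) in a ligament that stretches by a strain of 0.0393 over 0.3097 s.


strain_rate = delta_strain / delta_t
strain_rate = 0.0393 / 0.3097
strain_rate = 0.1269


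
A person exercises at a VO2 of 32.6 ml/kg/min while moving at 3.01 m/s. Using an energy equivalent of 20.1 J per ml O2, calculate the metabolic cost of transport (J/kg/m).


Power per kg = VO2 * 20.1 / 60
Power per kg = 32.6 * 20.1 / 60 = 10.9210 W/kg
Cost = power_per_kg / speed
Cost = 10.9210 / 3.01
Cost = 3.6282


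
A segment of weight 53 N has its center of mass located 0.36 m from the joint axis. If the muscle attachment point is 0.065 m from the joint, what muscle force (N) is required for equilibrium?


F_muscle = W * d_load / d_muscle
F_muscle = 53 * 0.36 / 0.065
Numerator = 19.0800
F_muscle = 293.5385


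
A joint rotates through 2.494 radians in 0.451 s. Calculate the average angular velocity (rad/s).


omega = delta_theta / delta_t
omega = 2.494 / 0.451
omega = 5.5299


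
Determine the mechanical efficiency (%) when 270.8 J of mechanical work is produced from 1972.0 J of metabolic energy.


eta = (W_mech / E_meta) * 100
eta = (270.8 / 1972.0) * 100
ratio = 0.1373
eta = 13.7323


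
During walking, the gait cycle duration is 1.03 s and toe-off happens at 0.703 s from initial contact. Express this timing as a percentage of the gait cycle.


pct = (event_time / cycle_time) * 100
pct = (0.703 / 1.03) * 100
ratio = 0.6825
pct = 68.2524


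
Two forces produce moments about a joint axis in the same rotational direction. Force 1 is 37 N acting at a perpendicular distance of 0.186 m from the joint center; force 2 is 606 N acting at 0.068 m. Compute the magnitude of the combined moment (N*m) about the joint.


M = F1 * d1 + F2 * d2
M = 37 * 0.186 + 606 * 0.068
M = 6.8820 + 41.2080
M = 48.0900


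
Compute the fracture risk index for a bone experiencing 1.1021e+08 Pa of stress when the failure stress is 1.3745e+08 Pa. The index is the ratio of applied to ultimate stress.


FRI = applied / ultimate
FRI = 1.1021e+08 / 1.3745e+08
FRI = 0.8018


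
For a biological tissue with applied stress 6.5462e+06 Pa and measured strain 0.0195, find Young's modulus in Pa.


E = stress / strain
E = 6.5462e+06 / 0.0195
E = 3.3570e+08


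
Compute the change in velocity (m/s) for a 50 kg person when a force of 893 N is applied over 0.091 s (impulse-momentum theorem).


J = F * dt = 893 * 0.091 = 81.2630 N*s
delta_v = J / m
delta_v = 81.2630 / 50
delta_v = 1.6253


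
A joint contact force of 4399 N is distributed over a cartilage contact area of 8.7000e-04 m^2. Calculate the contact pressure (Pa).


P = F / A
P = 4399 / 8.7000e-04
P = 5.0563e+06


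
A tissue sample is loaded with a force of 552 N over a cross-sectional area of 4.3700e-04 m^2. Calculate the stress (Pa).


stress = F / A
stress = 552 / 4.3700e-04
stress = 1.2632e+06


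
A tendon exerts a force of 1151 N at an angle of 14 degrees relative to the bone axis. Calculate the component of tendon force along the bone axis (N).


F_eff = F_tendon * cos(theta)
theta = 14 deg = 0.2443 rad
cos(theta) = 0.9703
F_eff = 1151 * 0.9703
F_eff = 1116.8104


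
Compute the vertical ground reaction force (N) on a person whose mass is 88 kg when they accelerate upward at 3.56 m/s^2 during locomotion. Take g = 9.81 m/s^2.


GRF = m * (g + a)
GRF = 88 * (9.81 + 3.56)
GRF = 88 * 13.3700
GRF = 1176.5600


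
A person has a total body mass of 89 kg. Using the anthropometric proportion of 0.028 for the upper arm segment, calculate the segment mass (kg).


m_segment = body_mass * fraction
m_segment = 89 * 0.028
m_segment = 2.4920


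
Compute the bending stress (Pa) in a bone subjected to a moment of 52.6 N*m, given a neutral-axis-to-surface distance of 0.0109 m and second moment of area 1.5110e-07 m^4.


sigma = M * c / I
sigma = 52.6 * 0.0109 / 1.5110e-07
M * c = 0.5733
sigma = 3.7944e+06


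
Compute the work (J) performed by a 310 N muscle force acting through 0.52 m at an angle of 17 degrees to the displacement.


W = F * d * cos(theta)
theta = 17 deg = 0.2967 rad
cos(theta) = 0.9563
W = 310 * 0.52 * 0.9563
W = 154.1563


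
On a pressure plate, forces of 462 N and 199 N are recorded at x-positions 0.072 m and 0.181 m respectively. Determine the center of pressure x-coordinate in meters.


COP_x = (F1*x1 + F2*x2) / (F1 + F2)
COP_x = (462*0.072 + 199*0.181) / (462 + 199)
Numerator = 69.2830
Denominator = 661
COP_x = 0.1048


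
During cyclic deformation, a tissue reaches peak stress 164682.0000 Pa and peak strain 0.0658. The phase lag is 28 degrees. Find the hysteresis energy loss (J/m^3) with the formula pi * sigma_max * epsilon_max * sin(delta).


E_loss = pi * sigma_max * epsilon_max * sin(delta)
delta = 28 deg = 0.4887 rad
sin(delta) = 0.4695
E_loss = pi * 164682.0000 * 0.0658 * 0.4695
E_loss = 15982.0023


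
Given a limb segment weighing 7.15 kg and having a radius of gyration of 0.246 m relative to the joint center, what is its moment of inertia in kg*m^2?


I = m * k^2
I = 7.15 * 0.246^2
k^2 = 0.0605
I = 0.4327


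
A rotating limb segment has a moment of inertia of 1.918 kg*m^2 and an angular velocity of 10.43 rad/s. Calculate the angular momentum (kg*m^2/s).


L = I * omega
L = 1.918 * 10.43
L = 20.0047


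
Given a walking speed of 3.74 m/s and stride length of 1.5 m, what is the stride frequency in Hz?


f = v / stride_length
f = 3.74 / 1.5
f = 2.4933


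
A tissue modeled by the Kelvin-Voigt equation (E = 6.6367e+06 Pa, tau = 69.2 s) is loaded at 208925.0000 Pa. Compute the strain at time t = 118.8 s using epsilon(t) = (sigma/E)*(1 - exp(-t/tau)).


epsilon(t) = (sigma/E) * (1 - exp(-t/tau))
sigma/E = 208925.0000 / 6.6367e+06 = 0.0315
exp(-t/tau) = exp(-118.8 / 69.2) = 0.1796
epsilon = 0.0315 * (1 - 0.1796)
epsilon = 0.0258


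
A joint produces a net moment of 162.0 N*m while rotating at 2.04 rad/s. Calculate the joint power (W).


P = M * omega
P = 162.0 * 2.04
P = 330.4800


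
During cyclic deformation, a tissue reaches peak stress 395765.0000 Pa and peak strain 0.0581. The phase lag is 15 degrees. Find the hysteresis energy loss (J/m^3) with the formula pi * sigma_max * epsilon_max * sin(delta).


E_loss = pi * sigma_max * epsilon_max * sin(delta)
delta = 15 deg = 0.2618 rad
sin(delta) = 0.2588
E_loss = pi * 395765.0000 * 0.0581 * 0.2588
E_loss = 18696.4701


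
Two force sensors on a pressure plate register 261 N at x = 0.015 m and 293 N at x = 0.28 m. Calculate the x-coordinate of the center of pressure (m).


COP_x = (F1*x1 + F2*x2) / (F1 + F2)
COP_x = (261*0.015 + 293*0.28) / (261 + 293)
Numerator = 85.9550
Denominator = 554
COP_x = 0.1552


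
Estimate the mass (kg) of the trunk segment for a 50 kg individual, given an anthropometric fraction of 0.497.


m_segment = body_mass * fraction
m_segment = 50 * 0.497
m_segment = 24.8500


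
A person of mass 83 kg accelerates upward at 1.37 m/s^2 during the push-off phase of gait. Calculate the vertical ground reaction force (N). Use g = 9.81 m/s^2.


GRF = m * (g + a)
GRF = 83 * (9.81 + 1.37)
GRF = 83 * 11.1800
GRF = 927.9400


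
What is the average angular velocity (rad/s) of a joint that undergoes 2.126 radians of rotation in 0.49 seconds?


omega = delta_theta / delta_t
omega = 2.126 / 0.49
omega = 4.3388


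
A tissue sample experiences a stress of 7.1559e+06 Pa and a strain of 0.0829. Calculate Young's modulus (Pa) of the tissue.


E = stress / strain
E = 7.1559e+06 / 0.0829
E = 8.6320e+07


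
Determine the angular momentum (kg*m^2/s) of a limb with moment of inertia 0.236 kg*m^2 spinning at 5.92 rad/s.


L = I * omega
L = 0.236 * 5.92
L = 1.3971


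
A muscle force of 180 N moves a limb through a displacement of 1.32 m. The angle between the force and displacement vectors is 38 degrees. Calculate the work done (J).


W = F * d * cos(theta)
theta = 38 deg = 0.6632 rad
cos(theta) = 0.7880
W = 180 * 1.32 * 0.7880
W = 187.2314


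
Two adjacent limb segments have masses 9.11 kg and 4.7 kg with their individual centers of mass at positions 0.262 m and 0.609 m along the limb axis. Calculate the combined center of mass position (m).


COM = (m1*x1 + m2*x2) / (m1 + m2)
COM = (9.11*0.262 + 4.7*0.609) / (9.11 + 4.7)
Numerator = 5.2491
Denominator = 13.8100
COM = 0.3801


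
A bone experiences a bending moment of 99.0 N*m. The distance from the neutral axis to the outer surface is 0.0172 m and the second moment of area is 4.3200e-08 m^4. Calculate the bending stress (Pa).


sigma = M * c / I
sigma = 99.0 * 0.0172 / 4.3200e-08
M * c = 1.7028
sigma = 3.9417e+07


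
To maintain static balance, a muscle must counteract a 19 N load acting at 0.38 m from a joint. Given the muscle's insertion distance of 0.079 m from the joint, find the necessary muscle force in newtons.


F_muscle = W * d_load / d_muscle
F_muscle = 19 * 0.38 / 0.079
Numerator = 7.2200
F_muscle = 91.3924


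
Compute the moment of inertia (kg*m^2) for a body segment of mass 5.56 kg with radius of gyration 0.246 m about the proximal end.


I = m * k^2
I = 5.56 * 0.246^2
k^2 = 0.0605
I = 0.3365


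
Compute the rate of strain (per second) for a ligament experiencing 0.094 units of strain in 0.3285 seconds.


strain_rate = delta_strain / delta_t
strain_rate = 0.094 / 0.3285
strain_rate = 0.2861


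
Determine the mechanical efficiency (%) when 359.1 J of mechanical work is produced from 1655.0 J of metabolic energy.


eta = (W_mech / E_meta) * 100
eta = (359.1 / 1655.0) * 100
ratio = 0.2170
eta = 21.6979


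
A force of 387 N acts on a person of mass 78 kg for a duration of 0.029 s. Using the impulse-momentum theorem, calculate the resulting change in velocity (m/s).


J = F * dt = 387 * 0.029 = 11.2230 N*s
delta_v = J / m
delta_v = 11.2230 / 78
delta_v = 0.1439


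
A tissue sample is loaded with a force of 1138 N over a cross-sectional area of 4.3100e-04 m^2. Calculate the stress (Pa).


stress = F / A
stress = 1138 / 4.3100e-04
stress = 2.6404e+06


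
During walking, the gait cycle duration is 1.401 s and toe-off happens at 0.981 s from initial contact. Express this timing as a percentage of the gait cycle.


pct = (event_time / cycle_time) * 100
pct = (0.981 / 1.401) * 100
ratio = 0.7002
pct = 70.0214


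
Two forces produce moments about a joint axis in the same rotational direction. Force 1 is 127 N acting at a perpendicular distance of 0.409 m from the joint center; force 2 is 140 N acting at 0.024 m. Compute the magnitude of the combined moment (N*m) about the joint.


M = F1 * d1 + F2 * d2
M = 127 * 0.409 + 140 * 0.024
M = 51.9430 + 3.3600
M = 55.3030


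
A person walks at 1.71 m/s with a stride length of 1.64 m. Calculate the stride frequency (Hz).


f = v / stride_length
f = 1.71 / 1.64
f = 1.0427


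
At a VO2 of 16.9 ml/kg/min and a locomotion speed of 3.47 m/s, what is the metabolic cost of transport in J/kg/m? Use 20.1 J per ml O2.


Power per kg = VO2 * 20.1 / 60
Power per kg = 16.9 * 20.1 / 60 = 5.6615 W/kg
Cost = power_per_kg / speed
Cost = 5.6615 / 3.47
Cost = 1.6316


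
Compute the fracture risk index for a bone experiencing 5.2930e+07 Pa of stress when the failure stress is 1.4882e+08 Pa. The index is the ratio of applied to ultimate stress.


FRI = applied / ultimate
FRI = 5.2930e+07 / 1.4882e+08
FRI = 0.3557


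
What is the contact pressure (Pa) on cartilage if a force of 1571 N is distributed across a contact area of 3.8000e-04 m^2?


P = F / A
P = 1571 / 3.8000e-04
P = 4.1342e+06


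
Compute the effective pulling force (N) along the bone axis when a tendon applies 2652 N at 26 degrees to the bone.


F_eff = F_tendon * cos(theta)
theta = 26 deg = 0.4538 rad
cos(theta) = 0.8988
F_eff = 2652 * 0.8988
F_eff = 2383.6018


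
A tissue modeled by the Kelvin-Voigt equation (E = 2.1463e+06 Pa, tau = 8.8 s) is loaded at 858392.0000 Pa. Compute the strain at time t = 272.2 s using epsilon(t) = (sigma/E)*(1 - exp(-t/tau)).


epsilon(t) = (sigma/E) * (1 - exp(-t/tau))
sigma/E = 858392.0000 / 2.1463e+06 = 0.3999
exp(-t/tau) = exp(-272.2 / 8.8) = 3.6854e-14
epsilon = 0.3999 * (1 - 3.6854e-14)
epsilon = 0.3999


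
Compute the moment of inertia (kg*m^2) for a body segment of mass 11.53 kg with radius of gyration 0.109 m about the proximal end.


I = m * k^2
I = 11.53 * 0.109^2
k^2 = 0.0119
I = 0.1370


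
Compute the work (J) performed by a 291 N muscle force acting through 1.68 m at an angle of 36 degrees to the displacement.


W = F * d * cos(theta)
theta = 36 deg = 0.6283 rad
cos(theta) = 0.8090
W = 291 * 1.68 * 0.8090
W = 395.5122


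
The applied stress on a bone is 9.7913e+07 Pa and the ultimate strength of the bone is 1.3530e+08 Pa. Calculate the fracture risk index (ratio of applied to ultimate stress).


FRI = applied / ultimate
FRI = 9.7913e+07 / 1.3530e+08
FRI = 0.7237


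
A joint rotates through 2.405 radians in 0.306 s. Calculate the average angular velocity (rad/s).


omega = delta_theta / delta_t
omega = 2.405 / 0.306
omega = 7.8595


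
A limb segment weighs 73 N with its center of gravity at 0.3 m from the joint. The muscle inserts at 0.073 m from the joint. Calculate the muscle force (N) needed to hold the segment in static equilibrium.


F_muscle = W * d_load / d_muscle
F_muscle = 73 * 0.3 / 0.073
Numerator = 21.9000
F_muscle = 300.0000


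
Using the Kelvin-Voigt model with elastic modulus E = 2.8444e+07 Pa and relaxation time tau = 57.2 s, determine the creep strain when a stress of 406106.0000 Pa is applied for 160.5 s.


epsilon(t) = (sigma/E) * (1 - exp(-t/tau))
sigma/E = 406106.0000 / 2.8444e+07 = 0.0143
exp(-t/tau) = exp(-160.5 / 57.2) = 0.0604
epsilon = 0.0143 * (1 - 0.0604)
epsilon = 0.0134


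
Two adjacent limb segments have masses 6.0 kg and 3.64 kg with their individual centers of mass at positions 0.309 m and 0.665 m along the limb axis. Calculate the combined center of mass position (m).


COM = (m1*x1 + m2*x2) / (m1 + m2)
COM = (6.0*0.309 + 3.64*0.665) / (6.0 + 3.64)
Numerator = 4.2746
Denominator = 9.6400
COM = 0.4434


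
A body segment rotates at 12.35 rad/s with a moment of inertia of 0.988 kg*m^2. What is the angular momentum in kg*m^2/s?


L = I * omega
L = 0.988 * 12.35
L = 12.2018


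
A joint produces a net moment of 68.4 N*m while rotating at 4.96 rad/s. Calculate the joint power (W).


P = M * omega
P = 68.4 * 4.96
P = 339.2640


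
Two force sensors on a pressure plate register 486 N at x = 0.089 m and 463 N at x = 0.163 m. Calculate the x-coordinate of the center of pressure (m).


COP_x = (F1*x1 + F2*x2) / (F1 + F2)
COP_x = (486*0.089 + 463*0.163) / (486 + 463)
Numerator = 118.7230
Denominator = 949
COP_x = 0.1251


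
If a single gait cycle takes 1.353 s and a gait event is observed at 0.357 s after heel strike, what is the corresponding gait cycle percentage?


pct = (event_time / cycle_time) * 100
pct = (0.357 / 1.353) * 100
ratio = 0.2639
pct = 26.3858


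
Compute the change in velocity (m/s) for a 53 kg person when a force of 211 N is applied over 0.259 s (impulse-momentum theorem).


J = F * dt = 211 * 0.259 = 54.6490 N*s
delta_v = J / m
delta_v = 54.6490 / 53
delta_v = 1.0311


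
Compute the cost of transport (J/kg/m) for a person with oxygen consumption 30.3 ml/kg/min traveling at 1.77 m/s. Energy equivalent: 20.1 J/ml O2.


Power per kg = VO2 * 20.1 / 60
Power per kg = 30.3 * 20.1 / 60 = 10.1505 W/kg
Cost = power_per_kg / speed
Cost = 10.1505 / 1.77
Cost = 5.7347


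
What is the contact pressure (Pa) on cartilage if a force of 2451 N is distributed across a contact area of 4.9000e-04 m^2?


P = F / A
P = 2451 / 4.9000e-04
P = 5.0020e+06


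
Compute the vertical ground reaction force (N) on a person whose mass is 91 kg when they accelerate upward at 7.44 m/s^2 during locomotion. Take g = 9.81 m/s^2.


GRF = m * (g + a)
GRF = 91 * (9.81 + 7.44)
GRF = 91 * 17.2500
GRF = 1569.7500


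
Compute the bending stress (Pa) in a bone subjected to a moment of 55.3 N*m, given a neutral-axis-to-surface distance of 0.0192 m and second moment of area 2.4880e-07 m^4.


sigma = M * c / I
sigma = 55.3 * 0.0192 / 2.4880e-07
M * c = 1.0618
sigma = 4.2675e+06


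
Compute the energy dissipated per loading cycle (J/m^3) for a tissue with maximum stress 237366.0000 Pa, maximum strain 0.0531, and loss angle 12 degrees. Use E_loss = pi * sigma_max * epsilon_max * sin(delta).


E_loss = pi * sigma_max * epsilon_max * sin(delta)
delta = 12 deg = 0.2094 rad
sin(delta) = 0.2079
E_loss = pi * 237366.0000 * 0.0531 * 0.2079
E_loss = 8232.6910


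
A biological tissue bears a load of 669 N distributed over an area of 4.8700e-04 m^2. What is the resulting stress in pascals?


stress = F / A
stress = 669 / 4.8700e-04
stress = 1.3737e+06


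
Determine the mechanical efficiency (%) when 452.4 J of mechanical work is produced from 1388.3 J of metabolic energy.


eta = (W_mech / E_meta) * 100
eta = (452.4 / 1388.3) * 100
ratio = 0.3259
eta = 32.5866


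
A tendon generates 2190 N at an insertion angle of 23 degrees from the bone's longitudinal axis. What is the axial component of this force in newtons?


F_eff = F_tendon * cos(theta)
theta = 23 deg = 0.4014 rad
cos(theta) = 0.9205
F_eff = 2190 * 0.9205
F_eff = 2015.9056


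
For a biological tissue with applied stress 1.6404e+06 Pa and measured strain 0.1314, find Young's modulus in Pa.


E = stress / strain
E = 1.6404e+06 / 0.1314
E = 1.2484e+07


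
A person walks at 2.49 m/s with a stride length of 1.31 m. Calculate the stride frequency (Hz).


f = v / stride_length
f = 2.49 / 1.31
f = 1.9008


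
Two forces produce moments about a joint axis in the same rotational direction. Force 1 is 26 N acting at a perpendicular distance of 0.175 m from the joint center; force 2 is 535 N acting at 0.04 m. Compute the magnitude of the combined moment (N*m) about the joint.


M = F1 * d1 + F2 * d2
M = 26 * 0.175 + 535 * 0.04
M = 4.5500 + 21.4000
M = 25.9500


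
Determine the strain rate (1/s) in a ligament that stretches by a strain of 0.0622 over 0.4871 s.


strain_rate = delta_strain / delta_t
strain_rate = 0.0622 / 0.4871
strain_rate = 0.1277


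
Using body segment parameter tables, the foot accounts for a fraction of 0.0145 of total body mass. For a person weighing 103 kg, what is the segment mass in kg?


m_segment = body_mass * fraction
m_segment = 103 * 0.0145
m_segment = 1.4935


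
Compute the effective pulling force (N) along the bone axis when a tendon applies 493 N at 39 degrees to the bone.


F_eff = F_tendon * cos(theta)
theta = 39 deg = 0.6807 rad
cos(theta) = 0.7771
F_eff = 493 * 0.7771
F_eff = 383.1330


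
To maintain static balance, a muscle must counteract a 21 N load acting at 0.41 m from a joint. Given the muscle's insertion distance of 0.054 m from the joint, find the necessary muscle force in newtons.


F_muscle = W * d_load / d_muscle
F_muscle = 21 * 0.41 / 0.054
Numerator = 8.6100
F_muscle = 159.4444


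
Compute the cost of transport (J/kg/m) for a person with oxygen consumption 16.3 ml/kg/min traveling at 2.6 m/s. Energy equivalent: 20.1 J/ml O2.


Power per kg = VO2 * 20.1 / 60
Power per kg = 16.3 * 20.1 / 60 = 5.4605 W/kg
Cost = power_per_kg / speed
Cost = 5.4605 / 2.6
Cost = 2.1002


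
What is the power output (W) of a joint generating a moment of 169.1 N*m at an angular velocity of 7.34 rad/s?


P = M * omega
P = 169.1 * 7.34
P = 1241.1940


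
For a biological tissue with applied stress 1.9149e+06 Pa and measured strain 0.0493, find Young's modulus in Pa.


E = stress / strain
E = 1.9149e+06 / 0.0493
E = 3.8842e+07


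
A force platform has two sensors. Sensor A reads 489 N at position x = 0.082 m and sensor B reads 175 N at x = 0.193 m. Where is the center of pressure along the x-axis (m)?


COP_x = (F1*x1 + F2*x2) / (F1 + F2)
COP_x = (489*0.082 + 175*0.193) / (489 + 175)
Numerator = 73.8730
Denominator = 664
COP_x = 0.1113


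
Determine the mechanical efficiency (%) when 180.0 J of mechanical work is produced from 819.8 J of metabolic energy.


eta = (W_mech / E_meta) * 100
eta = (180.0 / 819.8) * 100
ratio = 0.2196
eta = 21.9566


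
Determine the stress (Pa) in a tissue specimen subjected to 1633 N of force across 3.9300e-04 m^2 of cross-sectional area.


stress = F / A
stress = 1633 / 3.9300e-04
stress = 4.1552e+06


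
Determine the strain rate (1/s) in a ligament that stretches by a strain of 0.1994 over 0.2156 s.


strain_rate = delta_strain / delta_t
strain_rate = 0.1994 / 0.2156
strain_rate = 0.9249


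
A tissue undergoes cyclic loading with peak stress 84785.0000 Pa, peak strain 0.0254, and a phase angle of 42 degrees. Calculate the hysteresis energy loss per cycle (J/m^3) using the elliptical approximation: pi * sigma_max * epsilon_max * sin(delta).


E_loss = pi * sigma_max * epsilon_max * sin(delta)
delta = 42 deg = 0.7330 rad
sin(delta) = 0.6691
E_loss = pi * 84785.0000 * 0.0254 * 0.6691
E_loss = 4527.0314


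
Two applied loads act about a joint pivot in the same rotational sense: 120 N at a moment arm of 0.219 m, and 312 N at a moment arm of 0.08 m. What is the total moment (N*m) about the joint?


M = F1 * d1 + F2 * d2
M = 120 * 0.219 + 312 * 0.08
M = 26.2800 + 24.9600
M = 51.2400


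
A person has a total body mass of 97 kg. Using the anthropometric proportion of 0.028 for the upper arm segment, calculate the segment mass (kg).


m_segment = body_mass * fraction
m_segment = 97 * 0.028
m_segment = 2.7160


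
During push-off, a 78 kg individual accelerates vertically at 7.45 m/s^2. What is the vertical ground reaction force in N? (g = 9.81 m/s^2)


GRF = m * (g + a)
GRF = 78 * (9.81 + 7.45)
GRF = 78 * 17.2600
GRF = 1346.2800


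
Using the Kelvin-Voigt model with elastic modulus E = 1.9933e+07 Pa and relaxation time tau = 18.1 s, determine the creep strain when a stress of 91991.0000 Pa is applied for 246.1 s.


epsilon(t) = (sigma/E) * (1 - exp(-t/tau))
sigma/E = 91991.0000 / 1.9933e+07 = 0.0046
exp(-t/tau) = exp(-246.1 / 18.1) = 1.2446e-06
epsilon = 0.0046 * (1 - 1.2446e-06)
epsilon = 0.0046


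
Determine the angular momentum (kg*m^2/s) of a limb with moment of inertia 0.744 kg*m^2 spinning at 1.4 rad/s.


L = I * omega
L = 0.744 * 1.4
L = 1.0416


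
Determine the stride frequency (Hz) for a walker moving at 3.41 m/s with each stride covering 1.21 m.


f = v / stride_length
f = 3.41 / 1.21
f = 2.8182


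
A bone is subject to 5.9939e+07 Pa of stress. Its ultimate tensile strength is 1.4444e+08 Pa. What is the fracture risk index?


FRI = applied / ultimate
FRI = 5.9939e+07 / 1.4444e+08
FRI = 0.4150


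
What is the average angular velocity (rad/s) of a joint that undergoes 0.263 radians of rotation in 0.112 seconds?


omega = delta_theta / delta_t
omega = 0.263 / 0.112
omega = 2.3482


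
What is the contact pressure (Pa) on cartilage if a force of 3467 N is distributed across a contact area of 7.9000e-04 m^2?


P = F / A
P = 3467 / 7.9000e-04
P = 4.3886e+06


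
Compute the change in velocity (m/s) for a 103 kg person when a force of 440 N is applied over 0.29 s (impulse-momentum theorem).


J = F * dt = 440 * 0.29 = 127.6000 N*s
delta_v = J / m
delta_v = 127.6000 / 103
delta_v = 1.2388


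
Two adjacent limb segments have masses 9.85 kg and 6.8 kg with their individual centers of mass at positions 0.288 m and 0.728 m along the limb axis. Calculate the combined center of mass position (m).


COM = (m1*x1 + m2*x2) / (m1 + m2)
COM = (9.85*0.288 + 6.8*0.728) / (9.85 + 6.8)
Numerator = 7.7872
Denominator = 16.6500
COM = 0.4677


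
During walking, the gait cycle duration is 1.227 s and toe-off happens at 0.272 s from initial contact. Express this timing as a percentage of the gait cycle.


pct = (event_time / cycle_time) * 100
pct = (0.272 / 1.227) * 100
ratio = 0.2217
pct = 22.1679


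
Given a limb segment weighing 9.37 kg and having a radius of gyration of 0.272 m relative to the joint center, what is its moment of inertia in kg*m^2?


I = m * k^2
I = 9.37 * 0.272^2
k^2 = 0.0740
I = 0.6932


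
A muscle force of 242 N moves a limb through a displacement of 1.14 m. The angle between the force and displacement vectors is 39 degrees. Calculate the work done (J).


W = F * d * cos(theta)
theta = 39 deg = 0.6807 rad
cos(theta) = 0.7771
W = 242 * 1.14 * 0.7771
W = 214.3990


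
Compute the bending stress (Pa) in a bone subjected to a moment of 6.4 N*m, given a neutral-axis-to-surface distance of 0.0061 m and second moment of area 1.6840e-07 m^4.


sigma = M * c / I
sigma = 6.4 * 0.0061 / 1.6840e-07
M * c = 0.0390
sigma = 231828.9786


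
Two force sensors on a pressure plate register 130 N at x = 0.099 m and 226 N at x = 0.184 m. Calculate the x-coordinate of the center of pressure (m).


COP_x = (F1*x1 + F2*x2) / (F1 + F2)
COP_x = (130*0.099 + 226*0.184) / (130 + 226)
Numerator = 54.4540
Denominator = 356
COP_x = 0.1530


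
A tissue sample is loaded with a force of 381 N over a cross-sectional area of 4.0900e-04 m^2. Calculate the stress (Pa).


stress = F / A
stress = 381 / 4.0900e-04
stress = 931540.3423


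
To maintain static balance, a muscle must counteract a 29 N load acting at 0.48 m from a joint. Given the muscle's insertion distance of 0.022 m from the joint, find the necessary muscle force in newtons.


F_muscle = W * d_load / d_muscle
F_muscle = 29 * 0.48 / 0.022
Numerator = 13.9200
F_muscle = 632.7273


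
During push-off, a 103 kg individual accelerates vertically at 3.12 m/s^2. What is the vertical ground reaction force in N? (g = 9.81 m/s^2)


GRF = m * (g + a)
GRF = 103 * (9.81 + 3.12)
GRF = 103 * 12.9300
GRF = 1331.7900


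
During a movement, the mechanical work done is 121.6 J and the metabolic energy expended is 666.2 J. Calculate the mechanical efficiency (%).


eta = (W_mech / E_meta) * 100
eta = (121.6 / 666.2) * 100
ratio = 0.1825
eta = 18.2528


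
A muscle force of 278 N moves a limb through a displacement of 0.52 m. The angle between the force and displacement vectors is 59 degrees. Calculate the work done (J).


W = F * d * cos(theta)
theta = 59 deg = 1.0297 rad
cos(theta) = 0.5150
W = 278 * 0.52 * 0.5150
W = 74.4539


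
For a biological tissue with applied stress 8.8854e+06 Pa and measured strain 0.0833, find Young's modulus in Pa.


E = stress / strain
E = 8.8854e+06 / 0.0833
E = 1.0667e+08


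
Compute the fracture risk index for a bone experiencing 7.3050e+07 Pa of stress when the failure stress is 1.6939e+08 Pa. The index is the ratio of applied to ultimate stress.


FRI = applied / ultimate
FRI = 7.3050e+07 / 1.6939e+08
FRI = 0.4313


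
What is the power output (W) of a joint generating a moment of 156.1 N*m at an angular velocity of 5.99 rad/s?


P = M * omega
P = 156.1 * 5.99
P = 935.0390


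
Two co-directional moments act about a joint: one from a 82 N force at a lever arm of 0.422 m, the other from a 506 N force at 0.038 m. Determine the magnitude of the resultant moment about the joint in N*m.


M = F1 * d1 + F2 * d2
M = 82 * 0.422 + 506 * 0.038
M = 34.6040 + 19.2280
M = 53.8320


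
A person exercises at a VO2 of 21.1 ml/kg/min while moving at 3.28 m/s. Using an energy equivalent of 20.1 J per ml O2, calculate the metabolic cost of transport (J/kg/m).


Power per kg = VO2 * 20.1 / 60
Power per kg = 21.1 * 20.1 / 60 = 7.0685 W/kg
Cost = power_per_kg / speed
Cost = 7.0685 / 3.28
Cost = 2.1550


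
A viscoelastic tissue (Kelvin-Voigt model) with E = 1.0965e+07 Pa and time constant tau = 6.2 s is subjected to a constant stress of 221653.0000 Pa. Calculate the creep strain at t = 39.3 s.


epsilon(t) = (sigma/E) * (1 - exp(-t/tau))
sigma/E = 221653.0000 / 1.0965e+07 = 0.0202
exp(-t/tau) = exp(-39.3 / 6.2) = 0.0018
epsilon = 0.0202 * (1 - 0.0018)
epsilon = 0.0202


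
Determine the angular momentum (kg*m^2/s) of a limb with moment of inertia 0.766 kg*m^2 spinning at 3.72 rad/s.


L = I * omega
L = 0.766 * 3.72
L = 2.8495


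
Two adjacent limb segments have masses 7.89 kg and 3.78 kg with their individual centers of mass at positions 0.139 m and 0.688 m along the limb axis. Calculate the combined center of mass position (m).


COM = (m1*x1 + m2*x2) / (m1 + m2)
COM = (7.89*0.139 + 3.78*0.688) / (7.89 + 3.78)
Numerator = 3.6974
Denominator = 11.6700
COM = 0.3168


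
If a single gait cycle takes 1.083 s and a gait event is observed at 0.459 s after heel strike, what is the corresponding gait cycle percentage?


pct = (event_time / cycle_time) * 100
pct = (0.459 / 1.083) * 100
ratio = 0.4238
pct = 42.3823


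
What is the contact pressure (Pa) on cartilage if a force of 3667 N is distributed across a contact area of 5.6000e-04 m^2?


P = F / A
P = 3667 / 5.6000e-04
P = 6.5482e+06


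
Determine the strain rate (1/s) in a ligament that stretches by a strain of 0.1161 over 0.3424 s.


strain_rate = delta_strain / delta_t
strain_rate = 0.1161 / 0.3424
strain_rate = 0.3391


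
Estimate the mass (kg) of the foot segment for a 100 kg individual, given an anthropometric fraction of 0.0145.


m_segment = body_mass * fraction
m_segment = 100 * 0.0145
m_segment = 1.4500


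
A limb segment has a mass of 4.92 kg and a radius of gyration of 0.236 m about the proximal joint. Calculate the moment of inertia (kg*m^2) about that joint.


I = m * k^2
I = 4.92 * 0.236^2
k^2 = 0.0557
I = 0.2740


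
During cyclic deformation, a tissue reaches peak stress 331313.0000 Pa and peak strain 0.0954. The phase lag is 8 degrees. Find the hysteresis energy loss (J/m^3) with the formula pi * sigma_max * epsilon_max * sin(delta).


E_loss = pi * sigma_max * epsilon_max * sin(delta)
delta = 8 deg = 0.1396 rad
sin(delta) = 0.1392
E_loss = pi * 331313.0000 * 0.0954 * 0.1392
E_loss = 13819.4904


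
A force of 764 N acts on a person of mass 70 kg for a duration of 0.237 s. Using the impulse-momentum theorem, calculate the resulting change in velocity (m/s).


J = F * dt = 764 * 0.237 = 181.0680 N*s
delta_v = J / m
delta_v = 181.0680 / 70
delta_v = 2.5867


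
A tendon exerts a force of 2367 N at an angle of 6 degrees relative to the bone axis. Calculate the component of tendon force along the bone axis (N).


F_eff = F_tendon * cos(theta)
theta = 6 deg = 0.1047 rad
cos(theta) = 0.9945
F_eff = 2367 * 0.9945
F_eff = 2354.0333


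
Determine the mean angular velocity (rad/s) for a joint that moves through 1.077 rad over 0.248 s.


omega = delta_theta / delta_t
omega = 1.077 / 0.248
omega = 4.3427


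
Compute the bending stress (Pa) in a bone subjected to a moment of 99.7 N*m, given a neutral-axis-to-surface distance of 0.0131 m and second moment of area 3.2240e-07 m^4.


sigma = M * c / I
sigma = 99.7 * 0.0131 / 3.2240e-07
M * c = 1.3061
sigma = 4.0511e+06


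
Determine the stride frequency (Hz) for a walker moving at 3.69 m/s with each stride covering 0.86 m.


f = v / stride_length
f = 3.69 / 0.86
f = 4.2907


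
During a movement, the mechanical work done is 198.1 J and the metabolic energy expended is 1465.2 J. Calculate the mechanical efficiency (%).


eta = (W_mech / E_meta) * 100
eta = (198.1 / 1465.2) * 100
ratio = 0.1352
eta = 13.5203


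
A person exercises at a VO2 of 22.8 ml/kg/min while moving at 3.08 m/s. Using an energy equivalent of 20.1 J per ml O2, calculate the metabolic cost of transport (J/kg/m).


Power per kg = VO2 * 20.1 / 60
Power per kg = 22.8 * 20.1 / 60 = 7.6380 W/kg
Cost = power_per_kg / speed
Cost = 7.6380 / 3.08
Cost = 2.4799


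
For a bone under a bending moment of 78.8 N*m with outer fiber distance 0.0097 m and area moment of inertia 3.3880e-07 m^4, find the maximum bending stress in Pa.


sigma = M * c / I
sigma = 78.8 * 0.0097 / 3.3880e-07
M * c = 0.7644
sigma = 2.2561e+06


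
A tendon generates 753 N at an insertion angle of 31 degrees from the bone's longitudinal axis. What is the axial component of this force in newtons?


F_eff = F_tendon * cos(theta)
theta = 31 deg = 0.5411 rad
cos(theta) = 0.8572
F_eff = 753 * 0.8572
F_eff = 645.4470


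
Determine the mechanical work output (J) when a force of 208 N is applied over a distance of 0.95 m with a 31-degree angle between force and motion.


W = F * d * cos(theta)
theta = 31 deg = 0.5411 rad
cos(theta) = 0.8572
W = 208 * 0.95 * 0.8572
W = 169.3763


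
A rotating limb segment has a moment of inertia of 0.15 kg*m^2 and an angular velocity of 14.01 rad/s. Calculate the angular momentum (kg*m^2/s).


L = I * omega
L = 0.15 * 14.01
L = 2.1015


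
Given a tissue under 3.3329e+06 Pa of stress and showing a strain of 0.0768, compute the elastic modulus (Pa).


E = stress / strain
E = 3.3329e+06 / 0.0768
E = 4.3397e+07


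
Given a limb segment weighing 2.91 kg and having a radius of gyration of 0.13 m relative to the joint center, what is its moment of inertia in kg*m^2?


I = m * k^2
I = 2.91 * 0.13^2
k^2 = 0.0169
I = 0.0492


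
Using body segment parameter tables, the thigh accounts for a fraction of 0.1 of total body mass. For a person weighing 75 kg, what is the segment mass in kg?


m_segment = body_mass * fraction
m_segment = 75 * 0.1
m_segment = 7.5000


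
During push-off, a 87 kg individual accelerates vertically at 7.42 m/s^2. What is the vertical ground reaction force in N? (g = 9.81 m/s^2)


GRF = m * (g + a)
GRF = 87 * (9.81 + 7.42)
GRF = 87 * 17.2300
GRF = 1499.0100


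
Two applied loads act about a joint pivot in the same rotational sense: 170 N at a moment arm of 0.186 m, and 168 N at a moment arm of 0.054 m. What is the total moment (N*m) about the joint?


M = F1 * d1 + F2 * d2
M = 170 * 0.186 + 168 * 0.054
M = 31.6200 + 9.0720
M = 40.6920


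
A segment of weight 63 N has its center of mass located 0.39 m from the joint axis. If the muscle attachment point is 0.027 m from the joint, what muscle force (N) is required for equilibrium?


F_muscle = W * d_load / d_muscle
F_muscle = 63 * 0.39 / 0.027
Numerator = 24.5700
F_muscle = 910.0000


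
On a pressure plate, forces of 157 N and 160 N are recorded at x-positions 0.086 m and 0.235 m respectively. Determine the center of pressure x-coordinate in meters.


COP_x = (F1*x1 + F2*x2) / (F1 + F2)
COP_x = (157*0.086 + 160*0.235) / (157 + 160)
Numerator = 51.1020
Denominator = 317
COP_x = 0.1612


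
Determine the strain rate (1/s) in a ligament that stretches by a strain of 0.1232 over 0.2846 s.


strain_rate = delta_strain / delta_t
strain_rate = 0.1232 / 0.2846
strain_rate = 0.4329


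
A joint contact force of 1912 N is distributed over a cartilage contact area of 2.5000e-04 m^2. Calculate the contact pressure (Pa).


P = F / A
P = 1912 / 2.5000e-04
P = 7.6480e+06


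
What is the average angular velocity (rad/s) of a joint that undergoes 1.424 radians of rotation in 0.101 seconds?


omega = delta_theta / delta_t
omega = 1.424 / 0.101
omega = 14.0990
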